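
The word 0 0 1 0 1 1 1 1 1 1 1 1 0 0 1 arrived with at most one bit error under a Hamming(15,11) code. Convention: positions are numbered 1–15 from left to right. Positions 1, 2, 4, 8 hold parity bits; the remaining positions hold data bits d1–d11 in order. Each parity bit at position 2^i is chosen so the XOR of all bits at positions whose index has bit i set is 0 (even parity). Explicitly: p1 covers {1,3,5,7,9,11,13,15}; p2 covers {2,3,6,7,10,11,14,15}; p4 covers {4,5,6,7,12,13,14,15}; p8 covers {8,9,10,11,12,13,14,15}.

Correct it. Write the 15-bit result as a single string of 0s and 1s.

s1 (pos 1,3,5,7,9,11,13,15): 0⊕1⊕1⊕1⊕1⊕1⊕0⊕1 = 0
s2 (pos 2,3,6,7,10,11,14,15): 0⊕1⊕1⊕1⊕1⊕1⊕0⊕1 = 0
s4 (pos 4,5,6,7,12,13,14,15): 0⊕1⊕1⊕1⊕1⊕0⊕0⊕1 = 1
s8 (pos 8,9,10,11,12,13,14,15): 1⊕1⊕1⊕1⊕1⊕0⊕0⊕1 = 0
Syndrome s8…s1 = 0100 → error at position 4.
Flip position 4: 001011111111001 → 001111111111001

001111111111001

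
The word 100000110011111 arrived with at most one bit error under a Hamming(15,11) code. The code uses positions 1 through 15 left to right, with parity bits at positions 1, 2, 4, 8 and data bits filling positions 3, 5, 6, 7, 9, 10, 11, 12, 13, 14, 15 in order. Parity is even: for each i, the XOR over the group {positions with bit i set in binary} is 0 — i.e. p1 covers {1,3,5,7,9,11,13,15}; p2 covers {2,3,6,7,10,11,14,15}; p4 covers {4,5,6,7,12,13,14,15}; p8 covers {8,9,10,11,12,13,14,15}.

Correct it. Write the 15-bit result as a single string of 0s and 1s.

100010110011111

s1 (pos 1,3,5,7,9,11,13,15): 1⊕0⊕0⊕1⊕0⊕1⊕1⊕1 = 1
s2 (pos 2,3,6,7,10,11,14,15): 0⊕0⊕0⊕1⊕0⊕1⊕1⊕1 = 0
s4 (pos 4,5,6,7,12,13,14,15): 0⊕0⊕0⊕1⊕1⊕1⊕1⊕1 = 1
s8 (pos 8,9,10,11,12,13,14,15): 1⊕0⊕0⊕1⊕1⊕1⊕1⊕1 = 0
Syndrome s8…s1 = 0101 → error at position 5.
Flip position 5: 100000110011111 → 100010110011111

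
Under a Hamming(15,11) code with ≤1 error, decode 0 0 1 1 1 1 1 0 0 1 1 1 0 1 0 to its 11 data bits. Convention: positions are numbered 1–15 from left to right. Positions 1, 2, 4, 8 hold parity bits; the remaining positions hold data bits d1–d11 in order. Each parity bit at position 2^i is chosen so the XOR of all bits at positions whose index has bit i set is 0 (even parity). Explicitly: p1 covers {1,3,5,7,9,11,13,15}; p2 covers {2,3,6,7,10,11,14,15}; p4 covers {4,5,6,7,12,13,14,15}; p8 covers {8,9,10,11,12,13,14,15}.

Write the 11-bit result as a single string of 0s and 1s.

s1 (pos 1,3,5,7,9,11,13,15): 0⊕1⊕1⊕1⊕0⊕1⊕0⊕0 = 0
s2 (pos 2,3,6,7,10,11,14,15): 0⊕1⊕1⊕1⊕1⊕1⊕1⊕0 = 0
s4 (pos 4,5,6,7,12,13,14,15): 1⊕1⊕1⊕1⊕1⊕0⊕1⊕0 = 0
s8 (pos 8,9,10,11,12,13,14,15): 0⊕0⊕1⊕1⊕1⊕0⊕1⊕0 = 0
Syndrome s8…s1 = 0000 → no error.
Read data bits from positions 3,5,6,7,9,10,11,12,13,14,15: 11110111010

11110111010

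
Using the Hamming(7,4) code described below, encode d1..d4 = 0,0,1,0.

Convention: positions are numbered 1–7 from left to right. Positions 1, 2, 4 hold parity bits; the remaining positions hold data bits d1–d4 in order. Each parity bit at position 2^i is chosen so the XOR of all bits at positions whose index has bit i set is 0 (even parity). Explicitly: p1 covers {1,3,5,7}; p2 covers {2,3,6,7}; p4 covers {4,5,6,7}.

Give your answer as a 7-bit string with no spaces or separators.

Place data at non-parity positions: p1 p2 0 p4 0 1 0
p1 (pos 1,3,5,7): XOR of data positions = 0⊕0⊕0 = 0
p2 (pos 2,3,6,7): XOR of data positions = 0⊕1⊕0 = 1
p4 (pos 4,5,6,7): XOR of data positions = 0⊕1⊕0 = 1
Codeword: 0101010

0101010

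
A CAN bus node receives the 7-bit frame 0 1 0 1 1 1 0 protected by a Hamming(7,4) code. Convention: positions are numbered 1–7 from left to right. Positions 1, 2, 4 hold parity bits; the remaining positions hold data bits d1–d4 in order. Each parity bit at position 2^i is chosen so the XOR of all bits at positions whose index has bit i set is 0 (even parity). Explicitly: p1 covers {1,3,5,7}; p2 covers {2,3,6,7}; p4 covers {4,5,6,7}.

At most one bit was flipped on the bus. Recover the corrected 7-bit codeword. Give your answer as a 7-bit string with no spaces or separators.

s1 (pos 1,3,5,7): 0⊕0⊕1⊕0 = 1
s2 (pos 2,3,6,7): 1⊕0⊕1⊕0 = 0
s4 (pos 4,5,6,7): 1⊕1⊕1⊕0 = 1
Syndrome s4…s1 = 101 → error at position 5.
Flip position 5: 0101110 → 0101010

0101010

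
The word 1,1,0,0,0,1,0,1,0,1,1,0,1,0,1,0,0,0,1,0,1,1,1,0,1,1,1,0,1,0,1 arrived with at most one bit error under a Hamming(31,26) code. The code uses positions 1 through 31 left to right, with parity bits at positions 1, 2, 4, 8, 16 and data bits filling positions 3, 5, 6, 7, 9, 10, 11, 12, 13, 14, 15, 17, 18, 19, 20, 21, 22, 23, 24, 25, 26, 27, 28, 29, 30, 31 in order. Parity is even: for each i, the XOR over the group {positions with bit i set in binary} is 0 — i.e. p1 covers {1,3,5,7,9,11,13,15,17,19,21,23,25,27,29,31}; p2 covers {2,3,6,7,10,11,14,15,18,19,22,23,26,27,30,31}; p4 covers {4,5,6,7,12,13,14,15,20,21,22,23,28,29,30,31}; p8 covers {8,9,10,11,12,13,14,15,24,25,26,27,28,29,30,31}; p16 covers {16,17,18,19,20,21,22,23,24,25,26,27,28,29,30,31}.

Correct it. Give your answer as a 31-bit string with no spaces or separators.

s1 (pos 1,3,5,7,9,11,13,15,17,19,21,23,25,27,29,31): 1⊕0⊕0⊕0⊕0⊕1⊕1⊕1⊕0⊕1⊕1⊕1⊕1⊕1⊕1⊕1 = 1
s2 (pos 2,3,6,7,10,11,14,15,18,19,22,23,26,27,30,31): 1⊕0⊕1⊕0⊕1⊕1⊕0⊕1⊕0⊕1⊕1⊕1⊕1⊕1⊕0⊕1 = 1
s4 (pos 4,5,6,7,12,13,14,15,20,21,22,23,28,29,30,31): 0⊕0⊕1⊕0⊕0⊕1⊕0⊕1⊕0⊕1⊕1⊕1⊕0⊕1⊕0⊕1 = 0
s8 (pos 8,9,10,11,12,13,14,15,24,25,26,27,28,29,30,31): 1⊕0⊕1⊕1⊕0⊕1⊕0⊕1⊕0⊕1⊕1⊕1⊕0⊕1⊕0⊕1 = 0
s16 (pos 16,17,18,19,20,21,22,23,24,25,26,27,28,29,30,31): 0⊕0⊕0⊕1⊕0⊕1⊕1⊕1⊕0⊕1⊕1⊕1⊕0⊕1⊕0⊕1 = 1
Syndrome s16…s1 = 10011 → error at position 19.
Flip position 19: 1100010101101010001011101110101 → 1100010101101010000011101110101

1100010101101010000011101110101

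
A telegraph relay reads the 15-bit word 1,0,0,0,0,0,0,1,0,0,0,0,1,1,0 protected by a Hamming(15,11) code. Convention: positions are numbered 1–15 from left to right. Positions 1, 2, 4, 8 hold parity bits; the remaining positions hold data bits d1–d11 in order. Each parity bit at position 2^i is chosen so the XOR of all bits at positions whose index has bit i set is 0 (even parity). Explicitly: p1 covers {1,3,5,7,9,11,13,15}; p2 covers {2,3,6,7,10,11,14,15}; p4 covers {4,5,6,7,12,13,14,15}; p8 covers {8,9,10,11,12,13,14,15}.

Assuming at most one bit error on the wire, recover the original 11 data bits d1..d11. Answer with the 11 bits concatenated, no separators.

00000100110

s1 (pos 1,3,5,7,9,11,13,15): 1⊕0⊕0⊕0⊕0⊕0⊕1⊕0 = 0
s2 (pos 2,3,6,7,10,11,14,15): 0⊕0⊕0⊕0⊕0⊕0⊕1⊕0 = 1
s4 (pos 4,5,6,7,12,13,14,15): 0⊕0⊕0⊕0⊕0⊕1⊕1⊕0 = 0
s8 (pos 8,9,10,11,12,13,14,15): 1⊕0⊕0⊕0⊕0⊕1⊕1⊕0 = 1
Syndrome s8…s1 = 1010 → error at position 10.
Flip position 10: 100000010000110 → 100000010100110
Read data bits from positions 3,5,6,7,9,10,11,12,13,14,15: 00000100110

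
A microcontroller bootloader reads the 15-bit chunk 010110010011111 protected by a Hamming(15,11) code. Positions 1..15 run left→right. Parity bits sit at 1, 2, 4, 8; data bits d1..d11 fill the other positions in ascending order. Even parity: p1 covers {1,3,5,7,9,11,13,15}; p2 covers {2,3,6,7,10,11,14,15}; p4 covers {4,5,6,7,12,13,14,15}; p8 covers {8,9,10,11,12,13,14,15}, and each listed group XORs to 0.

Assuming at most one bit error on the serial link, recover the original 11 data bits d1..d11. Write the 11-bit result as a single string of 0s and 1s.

s1 (pos 1,3,5,7,9,11,13,15): 0⊕0⊕1⊕0⊕0⊕1⊕1⊕1 = 0
s2 (pos 2,3,6,7,10,11,14,15): 1⊕0⊕0⊕0⊕0⊕1⊕1⊕1 = 0
s4 (pos 4,5,6,7,12,13,14,15): 1⊕1⊕0⊕0⊕1⊕1⊕1⊕1 = 0
s8 (pos 8,9,10,11,12,13,14,15): 1⊕0⊕0⊕1⊕1⊕1⊕1⊕1 = 0
Syndrome s8…s1 = 0000 → no error.
Read data bits from positions 3,5,6,7,9,10,11,12,13,14,15: 01000011111

01000011111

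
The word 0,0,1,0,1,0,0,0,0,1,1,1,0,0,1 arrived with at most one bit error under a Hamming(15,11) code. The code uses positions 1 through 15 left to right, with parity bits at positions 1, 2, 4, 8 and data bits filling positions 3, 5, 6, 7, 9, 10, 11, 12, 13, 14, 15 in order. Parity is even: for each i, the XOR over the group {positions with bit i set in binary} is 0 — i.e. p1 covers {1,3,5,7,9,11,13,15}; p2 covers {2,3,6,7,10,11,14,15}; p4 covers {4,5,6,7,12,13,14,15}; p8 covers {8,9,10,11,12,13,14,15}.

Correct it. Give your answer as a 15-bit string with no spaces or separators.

001110000111001

s1 (pos 1,3,5,7,9,11,13,15): 0⊕1⊕1⊕0⊕0⊕1⊕0⊕1 = 0
s2 (pos 2,3,6,7,10,11,14,15): 0⊕1⊕0⊕0⊕1⊕1⊕0⊕1 = 0
s4 (pos 4,5,6,7,12,13,14,15): 0⊕1⊕0⊕0⊕1⊕0⊕0⊕1 = 1
s8 (pos 8,9,10,11,12,13,14,15): 0⊕0⊕1⊕1⊕1⊕0⊕0⊕1 = 0
Syndrome s8…s1 = 0100 → error at position 4.
Flip position 4: 001010000111001 → 001110000111001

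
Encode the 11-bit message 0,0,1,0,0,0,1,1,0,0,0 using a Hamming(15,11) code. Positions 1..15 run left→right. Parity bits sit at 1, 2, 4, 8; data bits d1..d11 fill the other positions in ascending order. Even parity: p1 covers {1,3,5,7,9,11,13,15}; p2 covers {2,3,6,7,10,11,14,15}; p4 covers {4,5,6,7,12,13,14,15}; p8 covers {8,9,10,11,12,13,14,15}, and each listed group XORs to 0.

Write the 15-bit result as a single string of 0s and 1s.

Place data at non-parity positions: p1 p2 0 p4 0 1 0 p8 0 0 1 1 0 0 0
p1 (pos 1,3,5,7,9,11,13,15): XOR of data positions = 0⊕0⊕0⊕0⊕1⊕0⊕0 = 1
p2 (pos 2,3,6,7,10,11,14,15): XOR of data positions = 0⊕1⊕0⊕0⊕1⊕0⊕0 = 0
p4 (pos 4,5,6,7,12,13,14,15): XOR of data positions = 0⊕1⊕0⊕1⊕0⊕0⊕0 = 0
p8 (pos 8,9,10,11,12,13,14,15): XOR of data positions = 0⊕0⊕1⊕1⊕0⊕0⊕0 = 0
Codeword: 100001000011000

100001000011000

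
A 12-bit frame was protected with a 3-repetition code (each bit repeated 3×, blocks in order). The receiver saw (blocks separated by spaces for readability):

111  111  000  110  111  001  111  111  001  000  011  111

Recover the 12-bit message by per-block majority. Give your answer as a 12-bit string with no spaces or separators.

Block 1 (111): 3 ones → 1
Block 2 (111): 3 ones → 1
Block 3 (000): 0 ones → 0
Block 4 (110): 2 ones → 1
Block 5 (111): 3 ones → 1
Block 6 (001): 1 one → 0
Block 7 (111): 3 ones → 1
Block 8 (111): 3 ones → 1
Block 9 (001): 1 one → 0
Block 10 (000): 0 ones → 0
Block 11 (011): 2 ones → 1
Block 12 (111): 3 ones → 1

110110110011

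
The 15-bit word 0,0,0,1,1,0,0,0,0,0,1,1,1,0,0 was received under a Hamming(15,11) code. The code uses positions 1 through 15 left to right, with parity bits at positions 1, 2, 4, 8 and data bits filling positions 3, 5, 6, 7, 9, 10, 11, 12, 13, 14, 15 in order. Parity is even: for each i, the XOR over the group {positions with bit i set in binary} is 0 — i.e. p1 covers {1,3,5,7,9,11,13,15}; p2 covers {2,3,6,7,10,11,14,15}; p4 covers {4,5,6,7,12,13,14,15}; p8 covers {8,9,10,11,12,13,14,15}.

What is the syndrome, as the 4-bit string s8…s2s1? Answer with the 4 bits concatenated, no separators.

s1 (pos 1,3,5,7,9,11,13,15): 0⊕0⊕1⊕0⊕0⊕1⊕1⊕0 = 1
s2 (pos 2,3,6,7,10,11,14,15): 0⊕0⊕0⊕0⊕0⊕1⊕0⊕0 = 1
s4 (pos 4,5,6,7,12,13,14,15): 1⊕1⊕0⊕0⊕1⊕1⊕0⊕0 = 0
s8 (pos 8,9,10,11,12,13,14,15): 0⊕0⊕0⊕1⊕1⊕1⊕0⊕0 = 1
Syndrome s8…s1 = 1011 → error at position 11.

1011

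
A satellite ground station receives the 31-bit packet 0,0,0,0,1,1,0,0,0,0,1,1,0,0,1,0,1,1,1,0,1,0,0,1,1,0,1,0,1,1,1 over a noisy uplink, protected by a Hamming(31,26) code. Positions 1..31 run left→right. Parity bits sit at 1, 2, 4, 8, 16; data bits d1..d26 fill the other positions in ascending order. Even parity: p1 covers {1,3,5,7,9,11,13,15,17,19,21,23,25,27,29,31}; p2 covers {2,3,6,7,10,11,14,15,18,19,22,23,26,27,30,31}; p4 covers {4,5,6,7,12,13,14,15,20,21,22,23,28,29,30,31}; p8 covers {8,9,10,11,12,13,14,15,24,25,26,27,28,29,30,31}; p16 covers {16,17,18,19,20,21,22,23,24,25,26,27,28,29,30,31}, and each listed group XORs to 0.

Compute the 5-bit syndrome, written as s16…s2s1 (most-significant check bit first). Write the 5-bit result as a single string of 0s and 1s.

s1 (pos 1,3,5,7,9,11,13,15,17,19,21,23,25,27,29,31): 0⊕0⊕1⊕0⊕0⊕1⊕0⊕1⊕1⊕1⊕1⊕0⊕1⊕1⊕1⊕1 = 0
s2 (pos 2,3,6,7,10,11,14,15,18,19,22,23,26,27,30,31): 0⊕0⊕1⊕0⊕0⊕1⊕0⊕1⊕1⊕1⊕0⊕0⊕0⊕1⊕1⊕1 = 0
s4 (pos 4,5,6,7,12,13,14,15,20,21,22,23,28,29,30,31): 0⊕1⊕1⊕0⊕1⊕0⊕0⊕1⊕0⊕1⊕0⊕0⊕0⊕1⊕1⊕1 = 0
s8 (pos 8,9,10,11,12,13,14,15,24,25,26,27,28,29,30,31): 0⊕0⊕0⊕1⊕1⊕0⊕0⊕1⊕1⊕1⊕0⊕1⊕0⊕1⊕1⊕1 = 1
s16 (pos 16,17,18,19,20,21,22,23,24,25,26,27,28,29,30,31): 0⊕1⊕1⊕1⊕0⊕1⊕0⊕0⊕1⊕1⊕0⊕1⊕0⊕1⊕1⊕1 = 0
Syndrome s16…s1 = 01000 → error at position 8.

01000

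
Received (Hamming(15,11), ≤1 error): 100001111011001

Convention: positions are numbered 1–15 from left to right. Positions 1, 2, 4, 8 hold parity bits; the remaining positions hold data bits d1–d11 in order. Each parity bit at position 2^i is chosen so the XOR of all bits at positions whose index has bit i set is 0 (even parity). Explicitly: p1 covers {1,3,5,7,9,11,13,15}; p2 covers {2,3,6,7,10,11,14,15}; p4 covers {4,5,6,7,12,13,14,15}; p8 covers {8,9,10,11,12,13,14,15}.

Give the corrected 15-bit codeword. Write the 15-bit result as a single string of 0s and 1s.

100001110011001

s1 (pos 1,3,5,7,9,11,13,15): 1⊕0⊕0⊕1⊕1⊕1⊕0⊕1 = 1
s2 (pos 2,3,6,7,10,11,14,15): 0⊕0⊕1⊕1⊕0⊕1⊕0⊕1 = 0
s4 (pos 4,5,6,7,12,13,14,15): 0⊕0⊕1⊕1⊕1⊕0⊕0⊕1 = 0
s8 (pos 8,9,10,11,12,13,14,15): 1⊕1⊕0⊕1⊕1⊕0⊕0⊕1 = 1
Syndrome s8…s1 = 1001 → error at position 9.
Flip position 9: 100001111011001 → 100001110011001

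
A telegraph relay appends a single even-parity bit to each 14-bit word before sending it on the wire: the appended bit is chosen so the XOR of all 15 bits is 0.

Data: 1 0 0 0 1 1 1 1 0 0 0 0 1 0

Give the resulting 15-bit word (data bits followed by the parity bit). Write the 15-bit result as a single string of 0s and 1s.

XOR of the 14 data bits: 1⊕0⊕0⊕0⊕1⊕1⊕1⊕1⊕0⊕0⊕0⊕0⊕1⊕0 = 0
Parity bit = 0 (so all 15 bits XOR to 0).

100011110000100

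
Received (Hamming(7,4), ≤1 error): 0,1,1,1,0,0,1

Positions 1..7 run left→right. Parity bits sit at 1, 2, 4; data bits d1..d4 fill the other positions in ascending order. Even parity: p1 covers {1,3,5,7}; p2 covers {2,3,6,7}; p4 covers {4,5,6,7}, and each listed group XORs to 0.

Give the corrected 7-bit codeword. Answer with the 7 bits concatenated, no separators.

0011001

s1 (pos 1,3,5,7): 0⊕1⊕0⊕1 = 0
s2 (pos 2,3,6,7): 1⊕1⊕0⊕1 = 1
s4 (pos 4,5,6,7): 1⊕0⊕0⊕1 = 0
Syndrome s4…s1 = 010 → error at position 2.
Flip position 2: 0111001 → 0011001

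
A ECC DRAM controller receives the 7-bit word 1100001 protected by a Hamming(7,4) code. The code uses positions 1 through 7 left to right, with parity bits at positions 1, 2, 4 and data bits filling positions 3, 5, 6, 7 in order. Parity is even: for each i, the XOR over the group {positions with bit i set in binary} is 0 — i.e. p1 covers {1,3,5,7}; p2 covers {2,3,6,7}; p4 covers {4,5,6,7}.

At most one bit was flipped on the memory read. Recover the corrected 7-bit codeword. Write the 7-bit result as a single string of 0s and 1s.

1101001

s1 (pos 1,3,5,7): 1⊕0⊕0⊕1 = 0
s2 (pos 2,3,6,7): 1⊕0⊕0⊕1 = 0
s4 (pos 4,5,6,7): 0⊕0⊕0⊕1 = 1
Syndrome s4…s1 = 100 → error at position 4.
Flip position 4: 1100001 → 1101001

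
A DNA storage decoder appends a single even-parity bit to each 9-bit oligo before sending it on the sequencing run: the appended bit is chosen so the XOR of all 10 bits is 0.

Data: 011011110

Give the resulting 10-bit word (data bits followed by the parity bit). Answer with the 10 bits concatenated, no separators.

XOR of the 9 data bits: 0⊕1⊕1⊕0⊕1⊕1⊕1⊕1⊕0 = 0
Parity bit = 0 (so all 10 bits XOR to 0).

0110111100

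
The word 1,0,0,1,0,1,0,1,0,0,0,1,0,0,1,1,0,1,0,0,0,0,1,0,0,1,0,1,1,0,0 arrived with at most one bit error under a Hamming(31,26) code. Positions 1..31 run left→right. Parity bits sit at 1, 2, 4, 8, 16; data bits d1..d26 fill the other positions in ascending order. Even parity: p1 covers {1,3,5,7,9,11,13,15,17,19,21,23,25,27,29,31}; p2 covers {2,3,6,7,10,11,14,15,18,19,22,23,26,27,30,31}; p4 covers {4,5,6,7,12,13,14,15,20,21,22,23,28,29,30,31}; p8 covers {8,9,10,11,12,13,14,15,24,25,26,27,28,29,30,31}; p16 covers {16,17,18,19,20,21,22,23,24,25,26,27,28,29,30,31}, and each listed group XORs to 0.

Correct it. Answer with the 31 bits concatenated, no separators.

s1 (pos 1,3,5,7,9,11,13,15,17,19,21,23,25,27,29,31): 1⊕0⊕0⊕0⊕0⊕0⊕0⊕1⊕0⊕0⊕0⊕1⊕0⊕0⊕1⊕0 = 0
s2 (pos 2,3,6,7,10,11,14,15,18,19,22,23,26,27,30,31): 0⊕0⊕1⊕0⊕0⊕0⊕0⊕1⊕1⊕0⊕0⊕1⊕1⊕0⊕0⊕0 = 1
s4 (pos 4,5,6,7,12,13,14,15,20,21,22,23,28,29,30,31): 1⊕0⊕1⊕0⊕1⊕0⊕0⊕1⊕0⊕0⊕0⊕1⊕1⊕1⊕0⊕0 = 1
s8 (pos 8,9,10,11,12,13,14,15,24,25,26,27,28,29,30,31): 1⊕0⊕0⊕0⊕1⊕0⊕0⊕1⊕0⊕0⊕1⊕0⊕1⊕1⊕0⊕0 = 0
s16 (pos 16,17,18,19,20,21,22,23,24,25,26,27,28,29,30,31): 1⊕0⊕1⊕0⊕0⊕0⊕0⊕1⊕0⊕0⊕1⊕0⊕1⊕1⊕0⊕0 = 0
Syndrome s16…s1 = 00110 → error at position 6.
Flip position 6: 1001010100010011010000100101100 → 1001000100010011010000100101100

1001000100010011010000100101100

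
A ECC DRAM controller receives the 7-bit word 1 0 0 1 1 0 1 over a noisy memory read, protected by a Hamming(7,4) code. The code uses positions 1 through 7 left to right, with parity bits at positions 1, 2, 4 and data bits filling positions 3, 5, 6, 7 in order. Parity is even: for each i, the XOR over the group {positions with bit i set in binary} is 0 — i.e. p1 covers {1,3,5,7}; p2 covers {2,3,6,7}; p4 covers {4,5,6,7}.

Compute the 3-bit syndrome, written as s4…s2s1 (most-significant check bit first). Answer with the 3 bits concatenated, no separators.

111

s1 (pos 1,3,5,7): 1⊕0⊕1⊕1 = 1
s2 (pos 2,3,6,7): 0⊕0⊕0⊕1 = 1
s4 (pos 4,5,6,7): 1⊕1⊕0⊕1 = 1
Syndrome s4…s1 = 111 → error at position 7.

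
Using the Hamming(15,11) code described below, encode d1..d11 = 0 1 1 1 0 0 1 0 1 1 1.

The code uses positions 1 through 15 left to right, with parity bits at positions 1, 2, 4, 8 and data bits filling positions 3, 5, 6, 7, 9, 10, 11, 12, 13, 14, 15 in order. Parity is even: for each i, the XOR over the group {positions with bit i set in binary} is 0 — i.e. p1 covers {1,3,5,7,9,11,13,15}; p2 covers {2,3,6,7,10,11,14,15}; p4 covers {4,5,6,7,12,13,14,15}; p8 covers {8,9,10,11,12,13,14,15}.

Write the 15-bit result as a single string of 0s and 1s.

Place data at non-parity positions: p1 p2 0 p4 1 1 1 p8 0 0 1 0 1 1 1
p1 (pos 1,3,5,7,9,11,13,15): XOR of data positions = 0⊕1⊕1⊕0⊕1⊕1⊕1 = 1
p2 (pos 2,3,6,7,10,11,14,15): XOR of data positions = 0⊕1⊕1⊕0⊕1⊕1⊕1 = 1
p4 (pos 4,5,6,7,12,13,14,15): XOR of data positions = 1⊕1⊕1⊕0⊕1⊕1⊕1 = 0
p8 (pos 8,9,10,11,12,13,14,15): XOR of data positions = 0⊕0⊕1⊕0⊕1⊕1⊕1 = 0
Codeword: 110011100010111

110011100010111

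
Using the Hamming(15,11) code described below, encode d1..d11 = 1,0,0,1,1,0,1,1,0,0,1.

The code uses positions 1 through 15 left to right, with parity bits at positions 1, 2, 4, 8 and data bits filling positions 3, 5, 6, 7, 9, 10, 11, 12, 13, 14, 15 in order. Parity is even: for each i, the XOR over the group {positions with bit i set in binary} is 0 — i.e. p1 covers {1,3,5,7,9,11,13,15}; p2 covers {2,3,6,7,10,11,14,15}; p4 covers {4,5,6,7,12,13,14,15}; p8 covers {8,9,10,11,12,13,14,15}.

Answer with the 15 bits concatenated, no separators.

101100101011001

Place data at non-parity positions: p1 p2 1 p4 0 0 1 p8 1 0 1 1 0 0 1
p1 (pos 1,3,5,7,9,11,13,15): XOR of data positions = 1⊕0⊕1⊕1⊕1⊕0⊕1 = 1
p2 (pos 2,3,6,7,10,11,14,15): XOR of data positions = 1⊕0⊕1⊕0⊕1⊕0⊕1 = 0
p4 (pos 4,5,6,7,12,13,14,15): XOR of data positions = 0⊕0⊕1⊕1⊕0⊕0⊕1 = 1
p8 (pos 8,9,10,11,12,13,14,15): XOR of data positions = 1⊕0⊕1⊕1⊕0⊕0⊕1 = 0
Codeword: 101100101011001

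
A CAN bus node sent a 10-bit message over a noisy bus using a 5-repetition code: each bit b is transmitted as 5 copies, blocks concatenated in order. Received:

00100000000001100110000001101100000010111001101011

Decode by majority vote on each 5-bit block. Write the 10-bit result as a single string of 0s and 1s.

0000010111

Block 1 (00100): 1 one → 0
Block 2 (00000): 0 ones → 0
Block 3 (00011): 2 ones → 0
Block 4 (00110): 2 ones → 0
Block 5 (00000): 0 ones → 0
Block 6 (11011): 4 ones → 1
Block 7 (00000): 0 ones → 0
Block 8 (01011): 3 ones → 1
Block 9 (10011): 3 ones → 1
Block 10 (01011): 3 ones → 1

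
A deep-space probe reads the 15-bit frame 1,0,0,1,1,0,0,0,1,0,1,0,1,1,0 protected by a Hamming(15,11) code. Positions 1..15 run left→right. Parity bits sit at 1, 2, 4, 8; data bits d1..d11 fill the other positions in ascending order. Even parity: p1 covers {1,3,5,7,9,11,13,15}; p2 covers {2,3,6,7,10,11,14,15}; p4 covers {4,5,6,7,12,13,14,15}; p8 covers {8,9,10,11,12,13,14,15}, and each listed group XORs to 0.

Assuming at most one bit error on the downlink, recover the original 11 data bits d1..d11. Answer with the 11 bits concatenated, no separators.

s1 (pos 1,3,5,7,9,11,13,15): 1⊕0⊕1⊕0⊕1⊕1⊕1⊕0 = 1
s2 (pos 2,3,6,7,10,11,14,15): 0⊕0⊕0⊕0⊕0⊕1⊕1⊕0 = 0
s4 (pos 4,5,6,7,12,13,14,15): 1⊕1⊕0⊕0⊕0⊕1⊕1⊕0 = 0
s8 (pos 8,9,10,11,12,13,14,15): 0⊕1⊕0⊕1⊕0⊕1⊕1⊕0 = 0
Syndrome s8…s1 = 0001 → error at position 1.
Flip position 1: 100110001010110 → 000110001010110
Read data bits from positions 3,5,6,7,9,10,11,12,13,14,15: 01001010110

01001010110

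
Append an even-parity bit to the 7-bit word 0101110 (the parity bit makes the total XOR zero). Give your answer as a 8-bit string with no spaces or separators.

01011100

XOR of the 7 data bits: 0⊕1⊕0⊕1⊕1⊕1⊕0 = 0
Parity bit = 0 (so all 8 bits XOR to 0).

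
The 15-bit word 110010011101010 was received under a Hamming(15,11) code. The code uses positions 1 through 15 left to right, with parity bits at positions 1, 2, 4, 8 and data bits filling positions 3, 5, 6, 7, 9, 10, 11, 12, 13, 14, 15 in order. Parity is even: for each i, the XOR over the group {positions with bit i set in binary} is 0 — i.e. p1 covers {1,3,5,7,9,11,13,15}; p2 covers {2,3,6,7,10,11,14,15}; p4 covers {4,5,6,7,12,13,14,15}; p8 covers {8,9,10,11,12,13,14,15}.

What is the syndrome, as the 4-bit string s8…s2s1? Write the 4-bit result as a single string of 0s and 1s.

s1 (pos 1,3,5,7,9,11,13,15): 1⊕0⊕1⊕0⊕1⊕0⊕0⊕0 = 1
s2 (pos 2,3,6,7,10,11,14,15): 1⊕0⊕0⊕0⊕1⊕0⊕1⊕0 = 1
s4 (pos 4,5,6,7,12,13,14,15): 0⊕1⊕0⊕0⊕1⊕0⊕1⊕0 = 1
s8 (pos 8,9,10,11,12,13,14,15): 1⊕1⊕1⊕0⊕1⊕0⊕1⊕0 = 1
Syndrome s8…s1 = 1111 → error at position 15.

1111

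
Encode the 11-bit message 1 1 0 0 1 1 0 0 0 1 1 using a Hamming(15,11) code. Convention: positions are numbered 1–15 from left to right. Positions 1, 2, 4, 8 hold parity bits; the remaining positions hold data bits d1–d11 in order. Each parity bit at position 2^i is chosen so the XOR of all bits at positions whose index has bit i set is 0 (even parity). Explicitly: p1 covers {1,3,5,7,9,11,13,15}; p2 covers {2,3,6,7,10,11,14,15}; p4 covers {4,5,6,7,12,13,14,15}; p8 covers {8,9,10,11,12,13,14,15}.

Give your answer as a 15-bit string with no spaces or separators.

Place data at non-parity positions: p1 p2 1 p4 1 0 0 p8 1 1 0 0 0 1 1
p1 (pos 1,3,5,7,9,11,13,15): XOR of data positions = 1⊕1⊕0⊕1⊕0⊕0⊕1 = 0
p2 (pos 2,3,6,7,10,11,14,15): XOR of data positions = 1⊕0⊕0⊕1⊕0⊕1⊕1 = 0
p4 (pos 4,5,6,7,12,13,14,15): XOR of data positions = 1⊕0⊕0⊕0⊕0⊕1⊕1 = 1
p8 (pos 8,9,10,11,12,13,14,15): XOR of data positions = 1⊕1⊕0⊕0⊕0⊕1⊕1 = 0
Codeword: 001110001100011

001110001100011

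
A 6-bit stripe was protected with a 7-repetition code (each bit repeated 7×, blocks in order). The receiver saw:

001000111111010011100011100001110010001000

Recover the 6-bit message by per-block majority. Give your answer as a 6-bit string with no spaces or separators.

Block 1 (0010001): 2 ones → 0
Block 2 (1111101): 6 ones → 1
Block 3 (0011100): 3 ones → 0
Block 4 (0111000): 3 ones → 0
Block 5 (0111001): 4 ones → 1
Block 6 (0001000): 1 one → 0

010010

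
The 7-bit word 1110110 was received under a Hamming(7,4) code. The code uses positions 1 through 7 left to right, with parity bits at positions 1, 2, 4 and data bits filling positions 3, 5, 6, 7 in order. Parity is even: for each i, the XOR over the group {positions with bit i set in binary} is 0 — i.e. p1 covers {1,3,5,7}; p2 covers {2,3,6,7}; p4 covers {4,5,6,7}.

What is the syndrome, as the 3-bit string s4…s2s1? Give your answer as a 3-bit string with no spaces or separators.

011

s1 (pos 1,3,5,7): 1⊕1⊕1⊕0 = 1
s2 (pos 2,3,6,7): 1⊕1⊕1⊕0 = 1
s4 (pos 4,5,6,7): 0⊕1⊕1⊕0 = 0
Syndrome s4…s1 = 011 → error at position 3.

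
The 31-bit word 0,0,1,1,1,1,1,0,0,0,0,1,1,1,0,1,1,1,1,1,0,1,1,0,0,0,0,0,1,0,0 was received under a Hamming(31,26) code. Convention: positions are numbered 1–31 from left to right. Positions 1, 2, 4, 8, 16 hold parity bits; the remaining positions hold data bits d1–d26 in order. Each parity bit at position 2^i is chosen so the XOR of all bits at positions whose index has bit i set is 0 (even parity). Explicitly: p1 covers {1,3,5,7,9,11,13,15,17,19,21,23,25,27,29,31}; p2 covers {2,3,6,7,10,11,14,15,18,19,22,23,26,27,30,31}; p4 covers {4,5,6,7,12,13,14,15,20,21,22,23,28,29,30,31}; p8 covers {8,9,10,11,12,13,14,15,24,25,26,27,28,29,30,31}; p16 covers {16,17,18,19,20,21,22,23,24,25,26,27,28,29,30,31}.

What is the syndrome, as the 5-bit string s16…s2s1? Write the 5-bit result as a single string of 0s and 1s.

00100

s1 (pos 1,3,5,7,9,11,13,15,17,19,21,23,25,27,29,31): 0⊕1⊕1⊕1⊕0⊕0⊕1⊕0⊕1⊕1⊕0⊕1⊕0⊕0⊕1⊕0 = 0
s2 (pos 2,3,6,7,10,11,14,15,18,19,22,23,26,27,30,31): 0⊕1⊕1⊕1⊕0⊕0⊕1⊕0⊕1⊕1⊕1⊕1⊕0⊕0⊕0⊕0 = 0
s4 (pos 4,5,6,7,12,13,14,15,20,21,22,23,28,29,30,31): 1⊕1⊕1⊕1⊕1⊕1⊕1⊕0⊕1⊕0⊕1⊕1⊕0⊕1⊕0⊕0 = 1
s8 (pos 8,9,10,11,12,13,14,15,24,25,26,27,28,29,30,31): 0⊕0⊕0⊕0⊕1⊕1⊕1⊕0⊕0⊕0⊕0⊕0⊕0⊕1⊕0⊕0 = 0
s16 (pos 16,17,18,19,20,21,22,23,24,25,26,27,28,29,30,31): 1⊕1⊕1⊕1⊕1⊕0⊕1⊕1⊕0⊕0⊕0⊕0⊕0⊕1⊕0⊕0 = 0
Syndrome s16…s1 = 00100 → error at position 4.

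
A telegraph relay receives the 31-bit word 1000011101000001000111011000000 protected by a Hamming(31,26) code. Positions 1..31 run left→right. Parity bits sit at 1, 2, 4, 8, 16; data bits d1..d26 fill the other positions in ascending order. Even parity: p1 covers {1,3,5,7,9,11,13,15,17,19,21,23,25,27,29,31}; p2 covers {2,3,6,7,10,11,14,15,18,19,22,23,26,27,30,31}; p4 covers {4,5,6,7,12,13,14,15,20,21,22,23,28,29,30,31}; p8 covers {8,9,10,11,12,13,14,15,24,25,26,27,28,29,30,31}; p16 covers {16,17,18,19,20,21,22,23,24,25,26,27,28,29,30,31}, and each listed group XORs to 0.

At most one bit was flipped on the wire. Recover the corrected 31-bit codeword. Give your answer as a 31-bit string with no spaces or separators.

s1 (pos 1,3,5,7,9,11,13,15,17,19,21,23,25,27,29,31): 1⊕0⊕0⊕1⊕0⊕0⊕0⊕0⊕0⊕0⊕1⊕0⊕1⊕0⊕0⊕0 = 0
s2 (pos 2,3,6,7,10,11,14,15,18,19,22,23,26,27,30,31): 0⊕0⊕1⊕1⊕1⊕0⊕0⊕0⊕0⊕0⊕1⊕0⊕0⊕0⊕0⊕0 = 0
s4 (pos 4,5,6,7,12,13,14,15,20,21,22,23,28,29,30,31): 0⊕0⊕1⊕1⊕0⊕0⊕0⊕0⊕1⊕1⊕1⊕0⊕0⊕0⊕0⊕0 = 1
s8 (pos 8,9,10,11,12,13,14,15,24,25,26,27,28,29,30,31): 1⊕0⊕1⊕0⊕0⊕0⊕0⊕0⊕1⊕1⊕0⊕0⊕0⊕0⊕0⊕0 = 0
s16 (pos 16,17,18,19,20,21,22,23,24,25,26,27,28,29,30,31): 1⊕0⊕0⊕0⊕1⊕1⊕1⊕0⊕1⊕1⊕0⊕0⊕0⊕0⊕0⊕0 = 0
Syndrome s16…s1 = 00100 → error at position 4.
Flip position 4: 1000011101000001000111011000000 → 1001011101000001000111011000000

1001011101000001000111011000000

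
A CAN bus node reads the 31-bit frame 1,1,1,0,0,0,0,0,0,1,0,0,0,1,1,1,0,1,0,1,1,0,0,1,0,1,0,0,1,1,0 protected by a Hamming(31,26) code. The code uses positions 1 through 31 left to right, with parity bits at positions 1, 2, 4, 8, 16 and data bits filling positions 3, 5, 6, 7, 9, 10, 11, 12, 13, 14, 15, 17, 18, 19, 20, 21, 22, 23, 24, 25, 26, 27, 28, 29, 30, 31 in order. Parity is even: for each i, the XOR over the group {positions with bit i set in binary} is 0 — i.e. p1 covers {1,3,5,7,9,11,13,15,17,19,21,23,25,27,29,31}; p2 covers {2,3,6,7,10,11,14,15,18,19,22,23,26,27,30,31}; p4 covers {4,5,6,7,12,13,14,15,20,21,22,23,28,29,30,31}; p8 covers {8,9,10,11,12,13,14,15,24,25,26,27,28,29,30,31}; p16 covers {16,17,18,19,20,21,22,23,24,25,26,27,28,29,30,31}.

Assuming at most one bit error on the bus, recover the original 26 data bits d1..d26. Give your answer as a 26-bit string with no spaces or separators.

s1 (pos 1,3,5,7,9,11,13,15,17,19,21,23,25,27,29,31): 1⊕1⊕0⊕0⊕0⊕0⊕0⊕1⊕0⊕0⊕1⊕0⊕0⊕0⊕1⊕0 = 1
s2 (pos 2,3,6,7,10,11,14,15,18,19,22,23,26,27,30,31): 1⊕1⊕0⊕0⊕1⊕0⊕1⊕1⊕1⊕0⊕0⊕0⊕1⊕0⊕1⊕0 = 0
s4 (pos 4,5,6,7,12,13,14,15,20,21,22,23,28,29,30,31): 0⊕0⊕0⊕0⊕0⊕0⊕1⊕1⊕1⊕1⊕0⊕0⊕0⊕1⊕1⊕0 = 0
s8 (pos 8,9,10,11,12,13,14,15,24,25,26,27,28,29,30,31): 0⊕0⊕1⊕0⊕0⊕0⊕1⊕1⊕1⊕0⊕1⊕0⊕0⊕1⊕1⊕0 = 1
s16 (pos 16,17,18,19,20,21,22,23,24,25,26,27,28,29,30,31): 1⊕0⊕1⊕0⊕1⊕1⊕0⊕0⊕1⊕0⊕1⊕0⊕0⊕1⊕1⊕0 = 0
Syndrome s16…s1 = 01001 → error at position 9.
Flip position 9: 1110000001000111010110010100110 → 1110000011000111010110010100110
Read data bits from positions 3,5,6,7,9,10,11,12,13,14,15,17,18,19,20,21,22,23,24,25,26,27,28,29,30,31: 10001100011010110010100110

10001100011010110010100110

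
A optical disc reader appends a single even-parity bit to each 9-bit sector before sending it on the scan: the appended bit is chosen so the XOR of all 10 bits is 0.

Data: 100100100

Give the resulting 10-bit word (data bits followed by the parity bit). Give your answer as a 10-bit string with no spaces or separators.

1001001001

XOR of the 9 data bits: 1⊕0⊕0⊕1⊕0⊕0⊕1⊕0⊕0 = 1
Parity bit = 1 (so all 10 bits XOR to 0).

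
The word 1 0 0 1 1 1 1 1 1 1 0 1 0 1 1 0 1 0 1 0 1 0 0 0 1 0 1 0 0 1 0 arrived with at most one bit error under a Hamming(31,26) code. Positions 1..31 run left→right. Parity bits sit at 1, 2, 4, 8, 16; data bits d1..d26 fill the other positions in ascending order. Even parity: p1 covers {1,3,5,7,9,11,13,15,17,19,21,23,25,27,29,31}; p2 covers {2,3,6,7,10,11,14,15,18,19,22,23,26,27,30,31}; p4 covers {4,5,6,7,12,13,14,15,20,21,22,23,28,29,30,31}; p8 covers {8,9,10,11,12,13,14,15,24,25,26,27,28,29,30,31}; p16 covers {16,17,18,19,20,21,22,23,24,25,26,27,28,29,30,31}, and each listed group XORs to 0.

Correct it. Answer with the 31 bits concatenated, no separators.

1001111111000110101010001010010

s1 (pos 1,3,5,7,9,11,13,15,17,19,21,23,25,27,29,31): 1⊕0⊕1⊕1⊕1⊕0⊕0⊕1⊕1⊕1⊕1⊕0⊕1⊕1⊕0⊕0 = 0
s2 (pos 2,3,6,7,10,11,14,15,18,19,22,23,26,27,30,31): 0⊕0⊕1⊕1⊕1⊕0⊕1⊕1⊕0⊕1⊕0⊕0⊕0⊕1⊕1⊕0 = 0
s4 (pos 4,5,6,7,12,13,14,15,20,21,22,23,28,29,30,31): 1⊕1⊕1⊕1⊕1⊕0⊕1⊕1⊕0⊕1⊕0⊕0⊕0⊕0⊕1⊕0 = 1
s8 (pos 8,9,10,11,12,13,14,15,24,25,26,27,28,29,30,31): 1⊕1⊕1⊕0⊕1⊕0⊕1⊕1⊕0⊕1⊕0⊕1⊕0⊕0⊕1⊕0 = 1
s16 (pos 16,17,18,19,20,21,22,23,24,25,26,27,28,29,30,31): 0⊕1⊕0⊕1⊕0⊕1⊕0⊕0⊕0⊕1⊕0⊕1⊕0⊕0⊕1⊕0 = 0
Syndrome s16…s1 = 01100 → error at position 12.
Flip position 12: 1001111111010110101010001010010 → 1001111111000110101010001010010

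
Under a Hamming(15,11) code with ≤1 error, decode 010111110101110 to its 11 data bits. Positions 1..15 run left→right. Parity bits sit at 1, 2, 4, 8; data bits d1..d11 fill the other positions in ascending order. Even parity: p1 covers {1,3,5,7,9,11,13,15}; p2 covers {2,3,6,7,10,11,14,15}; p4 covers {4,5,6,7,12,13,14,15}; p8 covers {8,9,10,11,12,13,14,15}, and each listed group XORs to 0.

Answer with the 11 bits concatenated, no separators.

01110101111

s1 (pos 1,3,5,7,9,11,13,15): 0⊕0⊕1⊕1⊕0⊕0⊕1⊕0 = 1
s2 (pos 2,3,6,7,10,11,14,15): 1⊕0⊕1⊕1⊕1⊕0⊕1⊕0 = 1
s4 (pos 4,5,6,7,12,13,14,15): 1⊕1⊕1⊕1⊕1⊕1⊕1⊕0 = 1
s8 (pos 8,9,10,11,12,13,14,15): 1⊕0⊕1⊕0⊕1⊕1⊕1⊕0 = 1
Syndrome s8…s1 = 1111 → error at position 15.
Flip position 15: 010111110101110 → 010111110101111
Read data bits from positions 3,5,6,7,9,10,11,12,13,14,15: 01110101111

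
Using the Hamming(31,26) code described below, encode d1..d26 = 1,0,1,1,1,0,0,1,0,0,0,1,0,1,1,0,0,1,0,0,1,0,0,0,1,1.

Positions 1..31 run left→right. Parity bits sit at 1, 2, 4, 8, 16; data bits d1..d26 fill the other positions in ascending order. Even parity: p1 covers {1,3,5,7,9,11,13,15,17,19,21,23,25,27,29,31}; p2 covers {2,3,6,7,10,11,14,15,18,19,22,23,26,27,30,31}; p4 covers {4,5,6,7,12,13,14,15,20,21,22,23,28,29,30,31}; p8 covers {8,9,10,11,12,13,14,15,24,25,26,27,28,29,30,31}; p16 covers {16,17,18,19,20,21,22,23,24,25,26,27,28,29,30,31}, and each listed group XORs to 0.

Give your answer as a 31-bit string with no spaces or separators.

Place data at non-parity positions: p1 p2 1 p4 0 1 1 p8 1 0 0 1 0 0 0 p16 1 0 1 1 0 0 1 0 0 1 0 0 0 1 1
p1 (pos 1,3,5,7,9,11,13,15,17,19,21,23,25,27,29,31): XOR of data positions = 1⊕0⊕1⊕1⊕0⊕0⊕0⊕1⊕1⊕0⊕1⊕0⊕0⊕0⊕1 = 1
p2 (pos 2,3,6,7,10,11,14,15,18,19,22,23,26,27,30,31): XOR of data positions = 1⊕1⊕1⊕0⊕0⊕0⊕0⊕0⊕1⊕0⊕1⊕1⊕0⊕1⊕1 = 0
p4 (pos 4,5,6,7,12,13,14,15,20,21,22,23,28,29,30,31): XOR of data positions = 0⊕1⊕1⊕1⊕0⊕0⊕0⊕1⊕0⊕0⊕1⊕0⊕0⊕1⊕1 = 1
p8 (pos 8,9,10,11,12,13,14,15,24,25,26,27,28,29,30,31): XOR of data positions = 1⊕0⊕0⊕1⊕0⊕0⊕0⊕0⊕0⊕1⊕0⊕0⊕0⊕1⊕1 = 1
p16 (pos 16,17,18,19,20,21,22,23,24,25,26,27,28,29,30,31): XOR of data positions = 1⊕0⊕1⊕1⊕0⊕0⊕1⊕0⊕0⊕1⊕0⊕0⊕0⊕1⊕1 = 1
Codeword: 1011011110010001101100100100011

1011011110010001101100100100011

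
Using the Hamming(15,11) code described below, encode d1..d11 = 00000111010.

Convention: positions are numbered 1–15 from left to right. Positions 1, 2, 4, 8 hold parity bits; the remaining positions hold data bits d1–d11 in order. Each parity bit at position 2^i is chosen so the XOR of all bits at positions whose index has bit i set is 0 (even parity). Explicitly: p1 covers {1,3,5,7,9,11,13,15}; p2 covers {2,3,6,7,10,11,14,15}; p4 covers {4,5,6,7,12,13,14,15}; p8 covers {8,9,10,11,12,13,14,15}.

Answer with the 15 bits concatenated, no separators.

Place data at non-parity positions: p1 p2 0 p4 0 0 0 p8 0 1 1 1 0 1 0
p1 (pos 1,3,5,7,9,11,13,15): XOR of data positions = 0⊕0⊕0⊕0⊕1⊕0⊕0 = 1
p2 (pos 2,3,6,7,10,11,14,15): XOR of data positions = 0⊕0⊕0⊕1⊕1⊕1⊕0 = 1
p4 (pos 4,5,6,7,12,13,14,15): XOR of data positions = 0⊕0⊕0⊕1⊕0⊕1⊕0 = 0
p8 (pos 8,9,10,11,12,13,14,15): XOR of data positions = 0⊕1⊕1⊕1⊕0⊕1⊕0 = 0
Codeword: 110000000111010

110000000111010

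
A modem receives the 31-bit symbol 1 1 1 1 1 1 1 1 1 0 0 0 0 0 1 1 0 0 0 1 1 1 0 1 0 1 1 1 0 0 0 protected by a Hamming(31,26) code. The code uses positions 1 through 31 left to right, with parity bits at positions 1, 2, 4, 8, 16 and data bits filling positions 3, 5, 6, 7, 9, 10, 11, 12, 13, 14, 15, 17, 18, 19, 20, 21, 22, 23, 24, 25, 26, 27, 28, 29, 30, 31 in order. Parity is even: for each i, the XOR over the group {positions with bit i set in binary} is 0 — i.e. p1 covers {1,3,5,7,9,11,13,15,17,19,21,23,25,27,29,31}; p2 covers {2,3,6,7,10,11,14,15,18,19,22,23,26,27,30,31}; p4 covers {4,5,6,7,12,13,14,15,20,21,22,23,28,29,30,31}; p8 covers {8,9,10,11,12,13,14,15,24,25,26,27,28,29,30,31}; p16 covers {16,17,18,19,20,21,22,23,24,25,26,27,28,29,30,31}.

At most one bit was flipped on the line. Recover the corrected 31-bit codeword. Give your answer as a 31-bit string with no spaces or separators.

s1 (pos 1,3,5,7,9,11,13,15,17,19,21,23,25,27,29,31): 1⊕1⊕1⊕1⊕1⊕0⊕0⊕1⊕0⊕0⊕1⊕0⊕0⊕1⊕0⊕0 = 0
s2 (pos 2,3,6,7,10,11,14,15,18,19,22,23,26,27,30,31): 1⊕1⊕1⊕1⊕0⊕0⊕0⊕1⊕0⊕0⊕1⊕0⊕1⊕1⊕0⊕0 = 0
s4 (pos 4,5,6,7,12,13,14,15,20,21,22,23,28,29,30,31): 1⊕1⊕1⊕1⊕0⊕0⊕0⊕1⊕1⊕1⊕1⊕0⊕1⊕0⊕0⊕0 = 1
s8 (pos 8,9,10,11,12,13,14,15,24,25,26,27,28,29,30,31): 1⊕1⊕0⊕0⊕0⊕0⊕0⊕1⊕1⊕0⊕1⊕1⊕1⊕0⊕0⊕0 = 1
s16 (pos 16,17,18,19,20,21,22,23,24,25,26,27,28,29,30,31): 1⊕0⊕0⊕0⊕1⊕1⊕1⊕0⊕1⊕0⊕1⊕1⊕1⊕0⊕0⊕0 = 0
Syndrome s16…s1 = 01100 → error at position 12.
Flip position 12: 1111111110000011000111010111000 → 1111111110010011000111010111000

1111111110010011000111010111000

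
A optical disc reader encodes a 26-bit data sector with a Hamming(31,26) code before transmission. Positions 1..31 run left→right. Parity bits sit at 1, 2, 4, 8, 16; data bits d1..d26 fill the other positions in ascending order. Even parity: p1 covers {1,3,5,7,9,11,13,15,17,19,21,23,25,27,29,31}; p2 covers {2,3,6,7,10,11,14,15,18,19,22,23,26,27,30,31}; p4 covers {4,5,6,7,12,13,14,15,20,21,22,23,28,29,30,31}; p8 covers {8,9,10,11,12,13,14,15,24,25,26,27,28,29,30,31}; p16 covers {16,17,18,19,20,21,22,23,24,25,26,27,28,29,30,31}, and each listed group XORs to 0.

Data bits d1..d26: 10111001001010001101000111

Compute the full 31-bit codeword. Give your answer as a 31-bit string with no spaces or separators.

0111011110010011010001101000111

Place data at non-parity positions: p1 p2 1 p4 0 1 1 p8 1 0 0 1 0 0 1 p16 0 1 0 0 0 1 1 0 1 0 0 0 1 1 1
p1 (pos 1,3,5,7,9,11,13,15,17,19,21,23,25,27,29,31): XOR of data positions = 1⊕0⊕1⊕1⊕0⊕0⊕1⊕0⊕0⊕0⊕1⊕1⊕0⊕1⊕1 = 0
p2 (pos 2,3,6,7,10,11,14,15,18,19,22,23,26,27,30,31): XOR of data positions = 1⊕1⊕1⊕0⊕0⊕0⊕1⊕1⊕0⊕1⊕1⊕0⊕0⊕1⊕1 = 1
p4 (pos 4,5,6,7,12,13,14,15,20,21,22,23,28,29,30,31): XOR of data positions = 0⊕1⊕1⊕1⊕0⊕0⊕1⊕0⊕0⊕1⊕1⊕0⊕1⊕1⊕1 = 1
p8 (pos 8,9,10,11,12,13,14,15,24,25,26,27,28,29,30,31): XOR of data positions = 1⊕0⊕0⊕1⊕0⊕0⊕1⊕0⊕1⊕0⊕0⊕0⊕1⊕1⊕1 = 1
p16 (pos 16,17,18,19,20,21,22,23,24,25,26,27,28,29,30,31): XOR of data positions = 0⊕1⊕0⊕0⊕0⊕1⊕1⊕0⊕1⊕0⊕0⊕0⊕1⊕1⊕1 = 1
Codeword: 0111011110010011010001101000111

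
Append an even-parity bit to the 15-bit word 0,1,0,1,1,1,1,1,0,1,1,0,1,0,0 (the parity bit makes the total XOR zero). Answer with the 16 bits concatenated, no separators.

0101111101101001

XOR of the 15 data bits: 0⊕1⊕0⊕1⊕1⊕1⊕1⊕1⊕0⊕1⊕1⊕0⊕1⊕0⊕0 = 1
Parity bit = 1 (so all 16 bits XOR to 0).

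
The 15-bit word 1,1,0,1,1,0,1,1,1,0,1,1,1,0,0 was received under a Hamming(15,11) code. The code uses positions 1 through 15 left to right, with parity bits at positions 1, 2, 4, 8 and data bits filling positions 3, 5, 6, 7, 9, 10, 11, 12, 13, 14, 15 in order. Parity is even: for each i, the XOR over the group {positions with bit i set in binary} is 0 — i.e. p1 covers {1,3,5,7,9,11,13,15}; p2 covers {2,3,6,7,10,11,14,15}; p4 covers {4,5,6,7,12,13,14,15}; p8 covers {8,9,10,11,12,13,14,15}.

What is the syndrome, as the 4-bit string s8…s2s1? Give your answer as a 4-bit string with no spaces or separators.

s1 (pos 1,3,5,7,9,11,13,15): 1⊕0⊕1⊕1⊕1⊕1⊕1⊕0 = 0
s2 (pos 2,3,6,7,10,11,14,15): 1⊕0⊕0⊕1⊕0⊕1⊕0⊕0 = 1
s4 (pos 4,5,6,7,12,13,14,15): 1⊕1⊕0⊕1⊕1⊕1⊕0⊕0 = 1
s8 (pos 8,9,10,11,12,13,14,15): 1⊕1⊕0⊕1⊕1⊕1⊕0⊕0 = 1
Syndrome s8…s1 = 1110 → error at position 14.

1110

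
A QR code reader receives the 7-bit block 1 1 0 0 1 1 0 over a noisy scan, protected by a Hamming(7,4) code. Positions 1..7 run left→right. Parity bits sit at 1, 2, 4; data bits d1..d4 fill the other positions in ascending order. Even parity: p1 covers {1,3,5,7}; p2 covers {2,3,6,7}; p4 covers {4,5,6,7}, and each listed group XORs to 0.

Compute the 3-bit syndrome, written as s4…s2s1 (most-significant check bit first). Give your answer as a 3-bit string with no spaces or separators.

000

s1 (pos 1,3,5,7): 1⊕0⊕1⊕0 = 0
s2 (pos 2,3,6,7): 1⊕0⊕1⊕0 = 0
s4 (pos 4,5,6,7): 0⊕1⊕1⊕0 = 0
Syndrome s4…s1 = 000 → no error.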